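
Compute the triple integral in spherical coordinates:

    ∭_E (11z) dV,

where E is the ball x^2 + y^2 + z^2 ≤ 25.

In spherical coordinates, x = ρ sin(φ) cos(θ), y = ρ sin(φ) sin(θ), z = ρ cos(φ), and dV = ρ^2 sin(φ) dρ dφ dθ.

The integrand becomes 11ρ cos(φ), so

    ∭_E (11z) dV = ∫_{0}^{2π} ∫_{0}^{π} ∫_{0}^{5} (11ρ cos(φ)) · ρ^2 sin(φ) dρ dφ dθ.

Inner (ρ): 6875sin(2φ)/8.
Middle (φ): 0.
Outer (θ): 0.

Therefore the triple integral equals 0.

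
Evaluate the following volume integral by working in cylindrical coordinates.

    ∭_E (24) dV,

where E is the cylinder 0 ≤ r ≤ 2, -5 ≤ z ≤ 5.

In cylindrical coordinates, x = r cos(θ), y = r sin(θ), z = z, and dV = r dr dθ dz.

The integrand becomes 24, so

    ∭_E (24) dV = ∫_{0}^{2π} ∫_{0}^{2} ∫_{-5}^{5} (24) · r dz dr dθ.

Inner (z): 240r.
Middle (r from 0 to 2): 480.
Outer (θ): 960π.

Therefore the triple integral equals 960π.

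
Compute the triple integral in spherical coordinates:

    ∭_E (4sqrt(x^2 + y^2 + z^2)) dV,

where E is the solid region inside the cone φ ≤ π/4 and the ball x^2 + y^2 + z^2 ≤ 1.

In spherical coordinates, x = ρ sin(φ) cos(θ), y = ρ sin(φ) sin(θ), z = ρ cos(φ), and dV = ρ^2 sin(φ) dρ dφ dθ.

The integrand becomes 4ρ, so

    ∭_E (4sqrt(x^2 + y^2 + z^2)) dV = ∫_{0}^{2π} ∫_{0}^{π/4} ∫_{0}^{1} (4ρ) · ρ^2 sin(φ) dρ dφ dθ.

Inner (ρ): sin(φ).
Middle (φ): 1 - sqrt(2)/2.
Outer (θ): π (2 - sqrt(2)).

Therefore the triple integral equals π (2 - sqrt(2)).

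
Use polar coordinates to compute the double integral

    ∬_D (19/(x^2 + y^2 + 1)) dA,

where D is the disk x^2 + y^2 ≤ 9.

The region D is 0 ≤ r ≤ 3, 0 ≤ θ ≤ 2π in polar coordinates, where x = r cos(θ), y = r sin(θ), and dA = r dr dθ.

Under the substitution, the integrand becomes 19/(r^2 + 1), so

    ∬_D (19/(x^2 + y^2 + 1)) dA = ∫_{0}^{2π} ∫_{0}^{3} (19/(r^2 + 1)) · r dr dθ.

Inner integral (in r): ∫_{0}^{3} (19/(r^2 + 1)) · r dr = 19log(10)/2.

Outer integral (in θ): ∫_{0}^{2π} (19log(10)/2) dθ = 19π log(10).

Therefore ∬_D (19/(x^2 + y^2 + 1)) dA = 19π log(10).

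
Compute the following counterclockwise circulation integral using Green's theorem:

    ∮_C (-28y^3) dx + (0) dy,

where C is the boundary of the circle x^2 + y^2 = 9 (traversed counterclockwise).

Green's theorem converts the closed line integral into a double integral over the enclosed region D:

    ∮_C P dx + Q dy = ∬_D (∂Q/∂x - ∂P/∂y) dA.

Here P = -28y^3, Q = 0, so

    ∂Q/∂x = 0,    ∂P/∂y = -84y^2,
    ∂Q/∂x - ∂P/∂y = 84y^2.

D is the region x^2 + y^2 ≤ 9. Evaluating the double integral:

In polar coordinates (x = r cos θ, y = r sin θ, dA = r dr dθ) the integrand becomes 84r^2sin(θ)^2, so

    ∬_D (84y^2) dA = ∫_0^{2π} ∫_0^{3} (84r^2sin(θ)^2) · r dr dθ.

Inner (r from 0 to 3): 1701sin(θ)^2.
Outer (θ from 0 to 2π): 1701π.

Therefore ∮_C P dx + Q dy = 1701π.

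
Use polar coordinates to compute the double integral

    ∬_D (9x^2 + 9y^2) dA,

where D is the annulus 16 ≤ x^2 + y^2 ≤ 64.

The region D is 4 ≤ r ≤ 8, 0 ≤ θ ≤ 2π in polar coordinates, where x = r cos(θ), y = r sin(θ), and dA = r dr dθ.

Under the substitution, the integrand becomes 9r^2, so

    ∬_D (9x^2 + 9y^2) dA = ∫_{0}^{2π} ∫_{4}^{8} (9r^2) · r dr dθ.

Inner integral (in r): ∫_{4}^{8} (9r^2) · r dr = 8640.

Outer integral (in θ): ∫_{0}^{2π} (8640) dθ = 17280π.

Therefore ∬_D (9x^2 + 9y^2) dA = 17280π.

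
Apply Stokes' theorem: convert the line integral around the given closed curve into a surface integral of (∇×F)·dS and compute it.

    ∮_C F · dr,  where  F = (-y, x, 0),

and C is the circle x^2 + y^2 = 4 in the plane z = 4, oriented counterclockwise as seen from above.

Let S be the flat disk x^2 + y^2 ≤ 4 in the plane z = 4, with upward unit normal n̂ = ẑ. By Stokes' theorem,

    ∮_C F · dr = ∬_S (∇ × F) · n̂ dS = ∬_D (curl F)_z dA,

where D is the disk x^2 + y^2 ≤ 4.

Compute the curl of F = (-y, x, 0):
    (∇ × F)_x = ∂F_z/∂y - ∂F_y/∂z = 0,
    (∇ × F)_y = ∂F_x/∂z - ∂F_z/∂x = 0,
    (∇ × F)_z = ∂F_y/∂x - ∂F_x/∂y = 2.

On z = 4, (curl F)_z = 2.

Convert to polar (x = r cos θ, y = r sin θ, dA = r dr dθ); the integrand becomes 2, so

    ∬_D (curl F)_z dA = ∫_0^{2π} ∫_0^{2} (2) · r dr dθ.

Inner (r from 0 to 2): 4.
Outer (θ from 0 to 2π): 8π.

Therefore ∮_C F · dr = 8π.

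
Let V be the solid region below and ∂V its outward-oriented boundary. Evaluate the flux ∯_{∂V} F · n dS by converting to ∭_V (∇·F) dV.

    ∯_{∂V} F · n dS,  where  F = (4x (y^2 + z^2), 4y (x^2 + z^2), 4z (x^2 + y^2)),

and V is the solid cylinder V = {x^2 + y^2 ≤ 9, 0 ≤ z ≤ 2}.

By the divergence theorem,

    ∯_{∂V} F · n dS = ∭_V (∇ · F) dV.

Compute the divergence:
    ∇ · F = ∂F_x/∂x + ∂F_y/∂y + ∂F_z/∂z = 4y^2 + 4z^2 + 4x^2 + 4z^2 + 4x^2 + 4y^2 = 8x^2 + 8y^2 + 8z^2.

In cylindrical coordinates, x = r cos(θ), y = r sin(θ), z = z, dV = r dr dθ dz, with 0 ≤ r ≤ 3, 0 ≤ θ ≤ 2π, 0 ≤ z ≤ 2.

The integrand, after substitution and multiplying by the volume element, becomes (8r^2 + 8z^2) · r, so

    ∭_V (∇·F) dV = ∫_0^{2π} ∫_0^{3} ∫_0^{2} (8r^2 + 8z^2) · r dz dr dθ.

Inner (z from 0 to 2): 16r (r^2 + 4/3).
Middle (r from 0 to 3): 420.
Outer (θ from 0 to 2π): 840π.

Therefore ∯_{∂V} F · n dS = 840π.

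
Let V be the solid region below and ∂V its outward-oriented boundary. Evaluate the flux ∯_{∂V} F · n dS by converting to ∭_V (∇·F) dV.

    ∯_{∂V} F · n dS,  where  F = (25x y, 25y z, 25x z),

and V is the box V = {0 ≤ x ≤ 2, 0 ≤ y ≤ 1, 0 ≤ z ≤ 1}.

By the divergence theorem,

    ∯_{∂V} F · n dS = ∭_V (∇ · F) dV.

Compute the divergence:
    ∇ · F = ∂F_x/∂x + ∂F_y/∂y + ∂F_z/∂z = 25y + 25z + 25x = 25x + 25y + 25z.

V is a rectangular box, so dV = dx dy dz with 0 ≤ x ≤ 2, 0 ≤ y ≤ 1, 0 ≤ z ≤ 1.

Integrate (25x + 25y + 25z) over V as an iterated integral:

    ∭_V (∇·F) dV = ∫_0^{2} ∫_0^{1} ∫_0^{1} (25x + 25y + 25z) dz dy dx.

Inner (z from 0 to 1): 25x + 25y + 25/2.
Middle (y from 0 to 1): 25x + 25.
Outer (x from 0 to 2): 100.

Therefore ∯_{∂V} F · n dS = 100.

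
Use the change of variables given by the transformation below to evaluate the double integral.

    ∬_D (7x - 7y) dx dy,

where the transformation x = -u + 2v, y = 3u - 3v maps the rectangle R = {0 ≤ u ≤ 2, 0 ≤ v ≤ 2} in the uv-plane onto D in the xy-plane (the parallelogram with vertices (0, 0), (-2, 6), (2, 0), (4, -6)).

Compute the Jacobian determinant of (x, y) with respect to (u, v):

    ∂(x,y)/∂(u,v) = | -1  2 | = (-1)(-3) - (2)(3) = -3.
                   | 3  -3 |

Its absolute value is |J| = 3 (the area scaling factor).

Substituting x = -u + 2v, y = 3u - 3v into the integrand,

    7x - 7y → -28u + 35v,

so the integral becomes

    ∬_R (-28u + 35v) · |J| du dv = ∫_0^2 ∫_0^2 (-84u + 105v) dv du.

Inner (v): 210 - 168u.
Outer (u): 84.

Therefore ∬_D (7x - 7y) dx dy = 84.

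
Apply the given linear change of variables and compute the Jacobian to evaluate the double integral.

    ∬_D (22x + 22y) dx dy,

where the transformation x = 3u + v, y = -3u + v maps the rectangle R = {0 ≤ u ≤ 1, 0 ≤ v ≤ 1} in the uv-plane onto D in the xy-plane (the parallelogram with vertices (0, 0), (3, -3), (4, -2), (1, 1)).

Compute the Jacobian determinant of (x, y) with respect to (u, v):

    ∂(x,y)/∂(u,v) = | 3  1 | = (3)(1) - (1)(-3) = 6.
                   | -3  1 |

Its absolute value is |J| = 6 (the area scaling factor).

Substituting x = 3u + v, y = -3u + v into the integrand,

    22x + 22y → 44v,

so the integral becomes

    ∬_R (44v) · |J| du dv = ∫_0^1 ∫_0^1 (264v) dv du.

Inner (v): 132.
Outer (u): 132.

Therefore ∬_D (22x + 22y) dx dy = 132.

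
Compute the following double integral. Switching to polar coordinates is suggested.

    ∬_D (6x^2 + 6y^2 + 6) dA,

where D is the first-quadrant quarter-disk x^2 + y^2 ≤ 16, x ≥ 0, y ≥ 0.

The region D is 0 ≤ r ≤ 4, 0 ≤ θ ≤ π/2 in polar coordinates, where x = r cos(θ), y = r sin(θ), and dA = r dr dθ.

Under the substitution, the integrand becomes 6r^2 + 6, so

    ∬_D (6x^2 + 6y^2 + 6) dA = ∫_{0}^{π/2} ∫_{0}^{4} (6r^2 + 6) · r dr dθ.

Inner integral (in r): ∫_{0}^{4} (6r^2 + 6) · r dr = 432.

Outer integral (in θ): ∫_{0}^{π/2} (432) dθ = 216π.

Therefore ∬_D (6x^2 + 6y^2 + 6) dA = 216π.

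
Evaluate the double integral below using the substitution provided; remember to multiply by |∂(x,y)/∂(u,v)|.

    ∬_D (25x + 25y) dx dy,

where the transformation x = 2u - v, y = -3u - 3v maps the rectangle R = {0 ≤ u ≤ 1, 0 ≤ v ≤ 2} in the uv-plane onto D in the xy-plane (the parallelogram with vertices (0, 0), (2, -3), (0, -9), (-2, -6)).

Compute the Jacobian determinant of (x, y) with respect to (u, v):

    ∂(x,y)/∂(u,v) = | 2  -1 | = (2)(-3) - (-1)(-3) = -9.
                   | -3  -3 |

Its absolute value is |J| = 9 (the area scaling factor).

Substituting x = 2u - v, y = -3u - 3v into the integrand,

    25x + 25y → -25u - 100v,

so the integral becomes

    ∬_R (-25u - 100v) · |J| du dv = ∫_0^1 ∫_0^2 (-225u - 900v) dv du.

Inner (v): -450u - 1800.
Outer (u): -2025.

Therefore ∬_D (25x + 25y) dx dy = -2025.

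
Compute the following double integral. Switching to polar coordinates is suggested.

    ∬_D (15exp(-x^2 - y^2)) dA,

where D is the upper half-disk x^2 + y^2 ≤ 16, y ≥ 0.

The region D is 0 ≤ r ≤ 4, 0 ≤ θ ≤ π in polar coordinates, where x = r cos(θ), y = r sin(θ), and dA = r dr dθ.

Under the substitution, the integrand becomes 15exp(-r^2), so

    ∬_D (15exp(-x^2 - y^2)) dA = ∫_{0}^{π} ∫_{0}^{4} (15exp(-r^2)) · r dr dθ.

Inner integral (in r): ∫_{0}^{4} (15exp(-r^2)) · r dr = 15/2 - 15exp(-16)/2.

Outer integral (in θ): ∫_{0}^{π} (15/2 - 15exp(-16)/2) dθ = -15π (1 - exp(16))exp(-16)/2.

Therefore ∬_D (15exp(-x^2 - y^2)) dA = -15π (1 - exp(16))exp(-16)/2.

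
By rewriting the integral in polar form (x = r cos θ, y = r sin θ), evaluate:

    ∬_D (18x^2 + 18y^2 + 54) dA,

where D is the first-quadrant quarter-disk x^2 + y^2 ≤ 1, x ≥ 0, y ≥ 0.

The region D is 0 ≤ r ≤ 1, 0 ≤ θ ≤ π/2 in polar coordinates, where x = r cos(θ), y = r sin(θ), and dA = r dr dθ.

Under the substitution, the integrand becomes 18r^2 + 54, so

    ∬_D (18x^2 + 18y^2 + 54) dA = ∫_{0}^{π/2} ∫_{0}^{1} (18r^2 + 54) · r dr dθ.

Inner integral (in r): ∫_{0}^{1} (18r^2 + 54) · r dr = 63/2.

Outer integral (in θ): ∫_{0}^{π/2} (63/2) dθ = 63π/4.

Therefore ∬_D (18x^2 + 18y^2 + 54) dA = 63π/4.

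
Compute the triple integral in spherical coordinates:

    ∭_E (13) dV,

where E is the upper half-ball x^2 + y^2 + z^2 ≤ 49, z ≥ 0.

In spherical coordinates, x = ρ sin(φ) cos(θ), y = ρ sin(φ) sin(θ), z = ρ cos(φ), and dV = ρ^2 sin(φ) dρ dφ dθ.

The integrand becomes 13, so

    ∭_E (13) dV = ∫_{0}^{2π} ∫_{0}^{π/2} ∫_{0}^{7} (13) · ρ^2 sin(φ) dρ dφ dθ.

Inner (ρ): 4459sin(φ)/3.
Middle (φ): 4459/3.
Outer (θ): 8918π/3.

Therefore the triple integral equals 8918π/3.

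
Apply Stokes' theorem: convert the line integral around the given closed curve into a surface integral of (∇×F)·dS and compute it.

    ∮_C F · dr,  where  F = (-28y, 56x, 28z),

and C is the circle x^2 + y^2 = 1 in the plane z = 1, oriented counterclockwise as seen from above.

Let S be the flat disk x^2 + y^2 ≤ 1 in the plane z = 1, with upward unit normal n̂ = ẑ. By Stokes' theorem,

    ∮_C F · dr = ∬_S (∇ × F) · n̂ dS = ∬_D (curl F)_z dA,

where D is the disk x^2 + y^2 ≤ 1.

Compute the curl of F = (-28y, 56x, 28z):
    (∇ × F)_x = ∂F_z/∂y - ∂F_y/∂z = 0,
    (∇ × F)_y = ∂F_x/∂z - ∂F_z/∂x = 0,
    (∇ × F)_z = ∂F_y/∂x - ∂F_x/∂y = 84.

On z = 1, (curl F)_z = 84.

Convert to polar (x = r cos θ, y = r sin θ, dA = r dr dθ); the integrand becomes 84, so

    ∬_D (curl F)_z dA = ∫_0^{2π} ∫_0^{1} (84) · r dr dθ.

Inner (r from 0 to 1): 42.
Outer (θ from 0 to 2π): 84π.

Therefore ∮_C F · dr = 84π.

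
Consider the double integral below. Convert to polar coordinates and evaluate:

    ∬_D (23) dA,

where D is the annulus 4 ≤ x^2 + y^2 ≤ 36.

The region D is 2 ≤ r ≤ 6, 0 ≤ θ ≤ 2π in polar coordinates, where x = r cos(θ), y = r sin(θ), and dA = r dr dθ.

Under the substitution, the integrand becomes 23, so

    ∬_D (23) dA = ∫_{0}^{2π} ∫_{2}^{6} (23) · r dr dθ.

Inner integral (in r): ∫_{2}^{6} (23) · r dr = 368.

Outer integral (in θ): ∫_{0}^{2π} (368) dθ = 736π.

Therefore ∬_D (23) dA = 736π.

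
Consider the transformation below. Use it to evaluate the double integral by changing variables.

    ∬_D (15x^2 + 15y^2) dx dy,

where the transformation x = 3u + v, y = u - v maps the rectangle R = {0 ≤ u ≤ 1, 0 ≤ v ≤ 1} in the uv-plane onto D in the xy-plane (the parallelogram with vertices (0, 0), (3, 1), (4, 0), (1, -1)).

Compute the Jacobian determinant of (x, y) with respect to (u, v):

    ∂(x,y)/∂(u,v) = | 3  1 | = (3)(-1) - (1)(1) = -4.
                   | 1  -1 |

Its absolute value is |J| = 4 (the area scaling factor).

Substituting x = 3u + v, y = u - v into the integrand,

    15x^2 + 15y^2 → 150u^2 + 60u v + 30v^2,

so the integral becomes

    ∬_R (150u^2 + 60u v + 30v^2) · |J| du dv = ∫_0^1 ∫_0^1 (600u^2 + 240u v + 120v^2) dv du.

Inner (v): 600u^2 + 120u + 40.
Outer (u): 300.

Therefore ∬_D (15x^2 + 15y^2) dx dy = 300.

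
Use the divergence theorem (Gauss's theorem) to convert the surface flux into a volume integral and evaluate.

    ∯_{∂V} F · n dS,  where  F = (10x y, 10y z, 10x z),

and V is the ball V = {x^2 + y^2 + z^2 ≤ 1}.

By the divergence theorem,

    ∯_{∂V} F · n dS = ∭_V (∇ · F) dV.

Compute the divergence:
    ∇ · F = ∂F_x/∂x + ∂F_y/∂y + ∂F_z/∂z = 10y + 10z + 10x = 10x + 10y + 10z.

In spherical coordinates, x = ρ sin(φ) cos(θ), y = ρ sin(φ) sin(θ), z = ρ cos(φ), dV = ρ^2 sin(φ) dρ dφ dθ, with 0 ≤ ρ ≤ 1, 0 ≤ φ ≤ π, 0 ≤ θ ≤ 2π.

The integrand, after substitution and multiplying by the volume element, becomes (10ρ (sqrt(2)sin(φ)sin(θ + π/4) + cos(φ))) · ρ^2 sin(φ), so

    ∭_V (∇·F) dV = ∫_0^{2π} ∫_0^{π} ∫_0^{1} (10ρ (sqrt(2)sin(φ)sin(θ + π/4) + cos(φ))) · ρ^2 sin(φ) dρ dφ dθ.

Inner (ρ from 0 to 1): 5(sqrt(2)sin(φ)sin(θ + π/4) + cos(φ))sin(φ)/2.
Middle (φ from 0 to π): 5sqrt(2)π sin(θ + π/4)/4.
Outer (θ from 0 to 2π): 0.

Therefore ∯_{∂V} F · n dS = 0.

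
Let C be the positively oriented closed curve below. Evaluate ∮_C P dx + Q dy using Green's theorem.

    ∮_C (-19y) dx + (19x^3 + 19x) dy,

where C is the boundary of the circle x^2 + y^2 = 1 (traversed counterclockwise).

Green's theorem converts the closed line integral into a double integral over the enclosed region D:

    ∮_C P dx + Q dy = ∬_D (∂Q/∂x - ∂P/∂y) dA.

Here P = -19y, Q = 19x^3 + 19x, so

    ∂Q/∂x = 57x^2 + 19,    ∂P/∂y = -19,
    ∂Q/∂x - ∂P/∂y = 57x^2 + 38.

D is the region x^2 + y^2 ≤ 1. Evaluating the double integral:

In polar coordinates (x = r cos θ, y = r sin θ, dA = r dr dθ) the integrand becomes 57r^2cos(θ)^2 + 38, so

    ∬_D (57x^2 + 38) dA = ∫_0^{2π} ∫_0^{1} (57r^2cos(θ)^2 + 38) · r dr dθ.

Inner (r from 0 to 1): 57cos(θ)^2/4 + 19.
Outer (θ from 0 to 2π): 209π/4.

Therefore ∮_C P dx + Q dy = 209π/4.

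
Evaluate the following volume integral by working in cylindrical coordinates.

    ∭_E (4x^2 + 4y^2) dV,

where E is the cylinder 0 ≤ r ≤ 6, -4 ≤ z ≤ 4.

In cylindrical coordinates, x = r cos(θ), y = r sin(θ), z = z, and dV = r dr dθ dz.

The integrand becomes 4r^2, so

    ∭_E (4x^2 + 4y^2) dV = ∫_{0}^{2π} ∫_{0}^{6} ∫_{-4}^{4} (4r^2) · r dz dr dθ.

Inner (z): 32r^3.
Middle (r from 0 to 6): 10368.
Outer (θ): 20736π.

Therefore the triple integral equals 20736π.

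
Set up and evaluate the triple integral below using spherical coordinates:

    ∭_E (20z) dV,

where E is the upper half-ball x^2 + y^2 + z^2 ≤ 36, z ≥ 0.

In spherical coordinates, x = ρ sin(φ) cos(θ), y = ρ sin(φ) sin(θ), z = ρ cos(φ), and dV = ρ^2 sin(φ) dρ dφ dθ.

The integrand becomes 20ρ cos(φ), so

    ∭_E (20z) dV = ∫_{0}^{2π} ∫_{0}^{π/2} ∫_{0}^{6} (20ρ cos(φ)) · ρ^2 sin(φ) dρ dφ dθ.

Inner (ρ): 3240sin(2φ).
Middle (φ): 3240.
Outer (θ): 6480π.

Therefore the triple integral equals 6480π.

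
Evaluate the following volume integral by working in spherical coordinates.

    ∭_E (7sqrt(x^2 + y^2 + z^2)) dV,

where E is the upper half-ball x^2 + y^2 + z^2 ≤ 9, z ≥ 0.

In spherical coordinates, x = ρ sin(φ) cos(θ), y = ρ sin(φ) sin(θ), z = ρ cos(φ), and dV = ρ^2 sin(φ) dρ dφ dθ.

The integrand becomes 7ρ, so

    ∭_E (7sqrt(x^2 + y^2 + z^2)) dV = ∫_{0}^{2π} ∫_{0}^{π/2} ∫_{0}^{3} (7ρ) · ρ^2 sin(φ) dρ dφ dθ.

Inner (ρ): 567sin(φ)/4.
Middle (φ): 567/4.
Outer (θ): 567π/2.

Therefore the triple integral equals 567π/2.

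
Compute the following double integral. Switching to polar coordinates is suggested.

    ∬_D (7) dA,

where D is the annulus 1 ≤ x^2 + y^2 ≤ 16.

The region D is 1 ≤ r ≤ 4, 0 ≤ θ ≤ 2π in polar coordinates, where x = r cos(θ), y = r sin(θ), and dA = r dr dθ.

Under the substitution, the integrand becomes 7, so

    ∬_D (7) dA = ∫_{0}^{2π} ∫_{1}^{4} (7) · r dr dθ.

Inner integral (in r): ∫_{1}^{4} (7) · r dr = 105/2.

Outer integral (in θ): ∫_{0}^{2π} (105/2) dθ = 105π.

Therefore ∬_D (7) dA = 105π.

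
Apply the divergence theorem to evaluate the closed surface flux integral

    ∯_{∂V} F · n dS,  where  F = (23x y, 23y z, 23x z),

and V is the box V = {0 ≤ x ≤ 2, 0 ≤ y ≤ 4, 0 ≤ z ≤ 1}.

By the divergence theorem,

    ∯_{∂V} F · n dS = ∭_V (∇ · F) dV.

Compute the divergence:
    ∇ · F = ∂F_x/∂x + ∂F_y/∂y + ∂F_z/∂z = 23y + 23z + 23x = 23x + 23y + 23z.

V is a rectangular box, so dV = dx dy dz with 0 ≤ x ≤ 2, 0 ≤ y ≤ 4, 0 ≤ z ≤ 1.

Integrate (23x + 23y + 23z) over V as an iterated integral:

    ∭_V (∇·F) dV = ∫_0^{2} ∫_0^{4} ∫_0^{1} (23x + 23y + 23z) dz dy dx.

Inner (z from 0 to 1): 23x + 23y + 23/2.
Middle (y from 0 to 4): 92x + 230.
Outer (x from 0 to 2): 644.

Therefore ∯_{∂V} F · n dS = 644.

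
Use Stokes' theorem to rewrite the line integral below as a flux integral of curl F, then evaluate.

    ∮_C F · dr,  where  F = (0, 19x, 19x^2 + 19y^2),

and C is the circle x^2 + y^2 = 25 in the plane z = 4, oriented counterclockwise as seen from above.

Let S be the flat disk x^2 + y^2 ≤ 25 in the plane z = 4, with upward unit normal n̂ = ẑ. By Stokes' theorem,

    ∮_C F · dr = ∬_S (∇ × F) · n̂ dS = ∬_D (curl F)_z dA,

where D is the disk x^2 + y^2 ≤ 25.

Compute the curl of F = (0, 19x, 19x^2 + 19y^2):
    (∇ × F)_x = ∂F_z/∂y - ∂F_y/∂z = 38y,
    (∇ × F)_y = ∂F_x/∂z - ∂F_z/∂x = -38x,
    (∇ × F)_z = ∂F_y/∂x - ∂F_x/∂y = 19.

On z = 4, (curl F)_z = 19.

Convert to polar (x = r cos θ, y = r sin θ, dA = r dr dθ); the integrand becomes 19, so

    ∬_D (curl F)_z dA = ∫_0^{2π} ∫_0^{5} (19) · r dr dθ.

Inner (r from 0 to 5): 475/2.
Outer (θ from 0 to 2π): 475π.

Therefore ∮_C F · dr = 475π.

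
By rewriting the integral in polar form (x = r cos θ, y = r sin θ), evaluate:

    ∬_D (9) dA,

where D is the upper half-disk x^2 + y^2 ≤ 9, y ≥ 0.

The region D is 0 ≤ r ≤ 3, 0 ≤ θ ≤ π in polar coordinates, where x = r cos(θ), y = r sin(θ), and dA = r dr dθ.

Under the substitution, the integrand becomes 9, so

    ∬_D (9) dA = ∫_{0}^{π} ∫_{0}^{3} (9) · r dr dθ.

Inner integral (in r): ∫_{0}^{3} (9) · r dr = 81/2.

Outer integral (in θ): ∫_{0}^{π} (81/2) dθ = 81π/2.

Therefore ∬_D (9) dA = 81π/2.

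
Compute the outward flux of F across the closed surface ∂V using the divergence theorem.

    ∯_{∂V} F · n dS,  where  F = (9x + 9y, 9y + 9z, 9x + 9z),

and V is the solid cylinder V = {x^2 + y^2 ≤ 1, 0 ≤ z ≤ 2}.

By the divergence theorem,

    ∯_{∂V} F · n dS = ∭_V (∇ · F) dV.

Compute the divergence:
    ∇ · F = ∂F_x/∂x + ∂F_y/∂y + ∂F_z/∂z = 9 + 9 + 9 = 27.

In cylindrical coordinates, x = r cos(θ), y = r sin(θ), z = z, dV = r dr dθ dz, with 0 ≤ r ≤ 1, 0 ≤ θ ≤ 2π, 0 ≤ z ≤ 2.

The integrand, after substitution and multiplying by the volume element, becomes (27) · r, so

    ∭_V (∇·F) dV = ∫_0^{2π} ∫_0^{1} ∫_0^{2} (27) · r dz dr dθ.

Inner (z from 0 to 2): 54r.
Middle (r from 0 to 1): 27.
Outer (θ from 0 to 2π): 54π.

Therefore ∯_{∂V} F · n dS = 54π.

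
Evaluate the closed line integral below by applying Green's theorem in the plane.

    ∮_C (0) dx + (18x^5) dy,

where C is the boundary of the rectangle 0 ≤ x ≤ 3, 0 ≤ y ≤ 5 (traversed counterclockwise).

Green's theorem converts the closed line integral into a double integral over the enclosed region D:

    ∮_C P dx + Q dy = ∬_D (∂Q/∂x - ∂P/∂y) dA.

Here P = 0, Q = 18x^5, so

    ∂Q/∂x = 90x^4,    ∂P/∂y = 0,
    ∂Q/∂x - ∂P/∂y = 90x^4.

D is the region 0 ≤ x ≤ 3, 0 ≤ y ≤ 5. Evaluating the double integral:

    ∬_D (90x^4) dA = ∫_0^{3} ∫_0^{5} (90x^4) dy dx.

Inner (y from 0 to 5): 450x^4.
Outer (x from 0 to 3): 21870.

Therefore ∮_C P dx + Q dy = 21870.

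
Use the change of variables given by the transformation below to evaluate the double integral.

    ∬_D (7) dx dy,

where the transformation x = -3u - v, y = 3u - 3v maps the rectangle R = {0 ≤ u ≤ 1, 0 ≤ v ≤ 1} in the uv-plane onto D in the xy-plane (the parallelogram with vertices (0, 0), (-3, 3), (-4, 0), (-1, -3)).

Compute the Jacobian determinant of (x, y) with respect to (u, v):

    ∂(x,y)/∂(u,v) = | -3  -1 | = (-3)(-3) - (-1)(3) = 12.
                   | 3  -3 |

Its absolute value is |J| = 12 (the area scaling factor).

Substituting x = -3u - v, y = 3u - 3v into the integrand,

    7 → 7,

so the integral becomes

    ∬_R (7) · |J| du dv = ∫_0^1 ∫_0^1 (84) dv du.

Inner (v): 84.
Outer (u): 84.

Therefore ∬_D (7) dx dy = 84.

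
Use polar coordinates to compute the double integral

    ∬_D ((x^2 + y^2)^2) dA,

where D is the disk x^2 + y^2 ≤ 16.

The region D is 0 ≤ r ≤ 4, 0 ≤ θ ≤ 2π in polar coordinates, where x = r cos(θ), y = r sin(θ), and dA = r dr dθ.

Under the substitution, the integrand becomes r^4, so

    ∬_D ((x^2 + y^2)^2) dA = ∫_{0}^{2π} ∫_{0}^{4} (r^4) · r dr dθ.

Inner integral (in r): ∫_{0}^{4} (r^4) · r dr = 2048/3.

Outer integral (in θ): ∫_{0}^{2π} (2048/3) dθ = 4096π/3.

Therefore ∬_D ((x^2 + y^2)^2) dA = 4096π/3.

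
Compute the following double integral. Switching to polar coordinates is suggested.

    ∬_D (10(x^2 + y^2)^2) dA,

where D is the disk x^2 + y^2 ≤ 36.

The region D is 0 ≤ r ≤ 6, 0 ≤ θ ≤ 2π in polar coordinates, where x = r cos(θ), y = r sin(θ), and dA = r dr dθ.

Under the substitution, the integrand becomes 10r^4, so

    ∬_D (10(x^2 + y^2)^2) dA = ∫_{0}^{2π} ∫_{0}^{6} (10r^4) · r dr dθ.

Inner integral (in r): ∫_{0}^{6} (10r^4) · r dr = 77760.

Outer integral (in θ): ∫_{0}^{2π} (77760) dθ = 155520π.

Therefore ∬_D (10(x^2 + y^2)^2) dA = 155520π.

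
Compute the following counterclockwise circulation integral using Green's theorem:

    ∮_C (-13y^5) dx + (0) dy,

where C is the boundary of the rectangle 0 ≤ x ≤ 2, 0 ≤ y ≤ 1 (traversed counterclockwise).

Green's theorem converts the closed line integral into a double integral over the enclosed region D:

    ∮_C P dx + Q dy = ∬_D (∂Q/∂x - ∂P/∂y) dA.

Here P = -13y^5, Q = 0, so

    ∂Q/∂x = 0,    ∂P/∂y = -65y^4,
    ∂Q/∂x - ∂P/∂y = 65y^4.

D is the region 0 ≤ x ≤ 2, 0 ≤ y ≤ 1. Evaluating the double integral:

    ∬_D (65y^4) dA = ∫_0^{2} ∫_0^{1} (65y^4) dy dx.

Inner (y from 0 to 1): 13.
Outer (x from 0 to 2): 26.

Therefore ∮_C P dx + Q dy = 26.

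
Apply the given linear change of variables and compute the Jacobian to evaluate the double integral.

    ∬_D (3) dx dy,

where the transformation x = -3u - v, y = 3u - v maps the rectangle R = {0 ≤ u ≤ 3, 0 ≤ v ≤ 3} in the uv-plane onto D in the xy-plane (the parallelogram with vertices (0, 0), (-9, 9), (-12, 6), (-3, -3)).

Compute the Jacobian determinant of (x, y) with respect to (u, v):

    ∂(x,y)/∂(u,v) = | -3  -1 | = (-3)(-1) - (-1)(3) = 6.
                   | 3  -1 |

Its absolute value is |J| = 6 (the area scaling factor).

Substituting x = -3u - v, y = 3u - v into the integrand,

    3 → 3,

so the integral becomes

    ∬_R (3) · |J| du dv = ∫_0^3 ∫_0^3 (18) dv du.

Inner (v): 54.
Outer (u): 162.

Therefore ∬_D (3) dx dy = 162.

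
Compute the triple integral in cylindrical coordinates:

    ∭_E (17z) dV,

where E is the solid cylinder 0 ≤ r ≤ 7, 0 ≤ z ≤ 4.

In cylindrical coordinates, x = r cos(θ), y = r sin(θ), z = z, and dV = r dr dθ dz.

The integrand becomes 17z, so

    ∭_E (17z) dV = ∫_{0}^{2π} ∫_{0}^{7} ∫_{0}^{4} (17z) · r dz dr dθ.

Inner (z): 136r.
Middle (r from 0 to 7): 3332.
Outer (θ): 6664π.

Therefore the triple integral equals 6664π.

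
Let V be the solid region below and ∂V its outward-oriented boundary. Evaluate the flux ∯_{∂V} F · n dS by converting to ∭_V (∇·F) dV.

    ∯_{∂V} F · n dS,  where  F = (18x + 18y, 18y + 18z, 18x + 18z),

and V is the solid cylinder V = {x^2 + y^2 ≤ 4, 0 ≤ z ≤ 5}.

By the divergence theorem,

    ∯_{∂V} F · n dS = ∭_V (∇ · F) dV.

Compute the divergence:
    ∇ · F = ∂F_x/∂x + ∂F_y/∂y + ∂F_z/∂z = 18 + 18 + 18 = 54.

In cylindrical coordinates, x = r cos(θ), y = r sin(θ), z = z, dV = r dr dθ dz, with 0 ≤ r ≤ 2, 0 ≤ θ ≤ 2π, 0 ≤ z ≤ 5.

The integrand, after substitution and multiplying by the volume element, becomes (54) · r, so

    ∭_V (∇·F) dV = ∫_0^{2π} ∫_0^{2} ∫_0^{5} (54) · r dz dr dθ.

Inner (z from 0 to 5): 270r.
Middle (r from 0 to 2): 540.
Outer (θ from 0 to 2π): 1080π.

Therefore ∯_{∂V} F · n dS = 1080π.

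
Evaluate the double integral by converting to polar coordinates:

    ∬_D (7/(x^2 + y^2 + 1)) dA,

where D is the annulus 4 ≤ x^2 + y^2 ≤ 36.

The region D is 2 ≤ r ≤ 6, 0 ≤ θ ≤ 2π in polar coordinates, where x = r cos(θ), y = r sin(θ), and dA = r dr dθ.

Under the substitution, the integrand becomes 7/(r^2 + 1), so

    ∬_D (7/(x^2 + y^2 + 1)) dA = ∫_{0}^{2π} ∫_{2}^{6} (7/(r^2 + 1)) · r dr dθ.

Inner integral (in r): ∫_{2}^{6} (7/(r^2 + 1)) · r dr = log(50653sqrt(185)/625).

Outer integral (in θ): ∫_{0}^{2π} (log(50653sqrt(185)/625)) dθ = log((50653sqrt(185)/625)^(2π)).

Therefore ∬_D (7/(x^2 + y^2 + 1)) dA = log((50653sqrt(185)/625)^(2π)).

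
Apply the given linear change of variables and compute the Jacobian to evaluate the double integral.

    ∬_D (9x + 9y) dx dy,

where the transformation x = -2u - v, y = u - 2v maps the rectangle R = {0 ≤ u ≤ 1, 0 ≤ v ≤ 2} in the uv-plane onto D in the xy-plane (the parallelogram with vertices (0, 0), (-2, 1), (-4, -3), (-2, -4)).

Compute the Jacobian determinant of (x, y) with respect to (u, v):

    ∂(x,y)/∂(u,v) = | -2  -1 | = (-2)(-2) - (-1)(1) = 5.
                   | 1  -2 |

Its absolute value is |J| = 5 (the area scaling factor).

Substituting x = -2u - v, y = u - 2v into the integrand,

    9x + 9y → -9u - 27v,

so the integral becomes

    ∬_R (-9u - 27v) · |J| du dv = ∫_0^1 ∫_0^2 (-45u - 135v) dv du.

Inner (v): -90u - 270.
Outer (u): -315.

Therefore ∬_D (9x + 9y) dx dy = -315.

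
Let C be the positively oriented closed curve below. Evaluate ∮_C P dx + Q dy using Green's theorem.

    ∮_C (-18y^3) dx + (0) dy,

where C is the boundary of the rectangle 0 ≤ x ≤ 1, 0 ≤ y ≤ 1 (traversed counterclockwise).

Green's theorem converts the closed line integral into a double integral over the enclosed region D:

    ∮_C P dx + Q dy = ∬_D (∂Q/∂x - ∂P/∂y) dA.

Here P = -18y^3, Q = 0, so

    ∂Q/∂x = 0,    ∂P/∂y = -54y^2,
    ∂Q/∂x - ∂P/∂y = 54y^2.

D is the region 0 ≤ x ≤ 1, 0 ≤ y ≤ 1. Evaluating the double integral:

    ∬_D (54y^2) dA = ∫_0^{1} ∫_0^{1} (54y^2) dy dx.

Inner (y from 0 to 1): 18.
Outer (x from 0 to 1): 18.

Therefore ∮_C P dx + Q dy = 18.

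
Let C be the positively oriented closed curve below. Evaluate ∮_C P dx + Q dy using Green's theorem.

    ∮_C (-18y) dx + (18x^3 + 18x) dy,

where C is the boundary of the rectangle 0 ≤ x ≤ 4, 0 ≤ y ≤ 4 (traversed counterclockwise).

Green's theorem converts the closed line integral into a double integral over the enclosed region D:

    ∮_C P dx + Q dy = ∬_D (∂Q/∂x - ∂P/∂y) dA.

Here P = -18y, Q = 18x^3 + 18x, so

    ∂Q/∂x = 54x^2 + 18,    ∂P/∂y = -18,
    ∂Q/∂x - ∂P/∂y = 54x^2 + 36.

D is the region 0 ≤ x ≤ 4, 0 ≤ y ≤ 4. Evaluating the double integral:

    ∬_D (54x^2 + 36) dA = ∫_0^{4} ∫_0^{4} (54x^2 + 36) dy dx.

Inner (y from 0 to 4): 216x^2 + 144.
Outer (x from 0 to 4): 5184.

Therefore ∮_C P dx + Q dy = 5184.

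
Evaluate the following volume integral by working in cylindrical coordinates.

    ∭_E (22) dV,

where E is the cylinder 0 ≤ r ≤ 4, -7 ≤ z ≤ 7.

In cylindrical coordinates, x = r cos(θ), y = r sin(θ), z = z, and dV = r dr dθ dz.

The integrand becomes 22, so

    ∭_E (22) dV = ∫_{0}^{2π} ∫_{0}^{4} ∫_{-7}^{7} (22) · r dz dr dθ.

Inner (z): 308r.
Middle (r from 0 to 4): 2464.
Outer (θ): 4928π.

Therefore the triple integral equals 4928π.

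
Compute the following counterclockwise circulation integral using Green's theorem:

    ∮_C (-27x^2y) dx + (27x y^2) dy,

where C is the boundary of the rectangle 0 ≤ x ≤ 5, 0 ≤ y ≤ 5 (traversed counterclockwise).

Green's theorem converts the closed line integral into a double integral over the enclosed region D:

    ∮_C P dx + Q dy = ∬_D (∂Q/∂x - ∂P/∂y) dA.

Here P = -27x^2y, Q = 27x y^2, so

    ∂Q/∂x = 27y^2,    ∂P/∂y = -27x^2,
    ∂Q/∂x - ∂P/∂y = 27x^2 + 27y^2.

D is the region 0 ≤ x ≤ 5, 0 ≤ y ≤ 5. Evaluating the double integral:

    ∬_D (27x^2 + 27y^2) dA = ∫_0^{5} ∫_0^{5} (27x^2 + 27y^2) dy dx.

Inner (y from 0 to 5): 135x^2 + 1125.
Outer (x from 0 to 5): 11250.

Therefore ∮_C P dx + Q dy = 11250.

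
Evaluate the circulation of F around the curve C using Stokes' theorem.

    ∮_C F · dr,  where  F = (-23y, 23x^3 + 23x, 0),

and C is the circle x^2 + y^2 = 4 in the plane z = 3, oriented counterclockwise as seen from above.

Let S be the flat disk x^2 + y^2 ≤ 4 in the plane z = 3, with upward unit normal n̂ = ẑ. By Stokes' theorem,

    ∮_C F · dr = ∬_S (∇ × F) · n̂ dS = ∬_D (curl F)_z dA,

where D is the disk x^2 + y^2 ≤ 4.

Compute the curl of F = (-23y, 23x^3 + 23x, 0):
    (∇ × F)_x = ∂F_z/∂y - ∂F_y/∂z = 0,
    (∇ × F)_y = ∂F_x/∂z - ∂F_z/∂x = 0,
    (∇ × F)_z = ∂F_y/∂x - ∂F_x/∂y = 69x^2 + 46.

On z = 3, (curl F)_z = 69x^2 + 46.

Convert to polar (x = r cos θ, y = r sin θ, dA = r dr dθ); the integrand becomes 69r^2cos(θ)^2 + 46, so

    ∬_D (curl F)_z dA = ∫_0^{2π} ∫_0^{2} (69r^2cos(θ)^2 + 46) · r dr dθ.

Inner (r from 0 to 2): 276cos(θ)^2 + 92.
Outer (θ from 0 to 2π): 460π.

Therefore ∮_C F · dr = 460π.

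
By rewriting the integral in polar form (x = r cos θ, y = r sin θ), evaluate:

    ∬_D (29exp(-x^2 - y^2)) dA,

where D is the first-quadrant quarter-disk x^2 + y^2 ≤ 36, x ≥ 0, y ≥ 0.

The region D is 0 ≤ r ≤ 6, 0 ≤ θ ≤ π/2 in polar coordinates, where x = r cos(θ), y = r sin(θ), and dA = r dr dθ.

Under the substitution, the integrand becomes 29exp(-r^2), so

    ∬_D (29exp(-x^2 - y^2)) dA = ∫_{0}^{π/2} ∫_{0}^{6} (29exp(-r^2)) · r dr dθ.

Inner integral (in r): ∫_{0}^{6} (29exp(-r^2)) · r dr = 29/2 - 29exp(-36)/2.

Outer integral (in θ): ∫_{0}^{π/2} (29/2 - 29exp(-36)/2) dθ = -29π (1 - exp(36))exp(-36)/4.

Therefore ∬_D (29exp(-x^2 - y^2)) dA = -29π (1 - exp(36))exp(-36)/4.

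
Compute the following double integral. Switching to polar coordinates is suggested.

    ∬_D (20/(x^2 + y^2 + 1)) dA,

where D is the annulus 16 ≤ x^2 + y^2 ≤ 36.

The region D is 4 ≤ r ≤ 6, 0 ≤ θ ≤ 2π in polar coordinates, where x = r cos(θ), y = r sin(θ), and dA = r dr dθ.

Under the substitution, the integrand becomes 20/(r^2 + 1), so

    ∬_D (20/(x^2 + y^2 + 1)) dA = ∫_{0}^{2π} ∫_{4}^{6} (20/(r^2 + 1)) · r dr dθ.

Inner integral (in r): ∫_{4}^{6} (20/(r^2 + 1)) · r dr = log(4808584372417849/2015993900449).

Outer integral (in θ): ∫_{0}^{2π} (log(4808584372417849/2015993900449)) dθ = log((4808584372417849/2015993900449)^(2π)).

Therefore ∬_D (20/(x^2 + y^2 + 1)) dA = log((4808584372417849/2015993900449)^(2π)).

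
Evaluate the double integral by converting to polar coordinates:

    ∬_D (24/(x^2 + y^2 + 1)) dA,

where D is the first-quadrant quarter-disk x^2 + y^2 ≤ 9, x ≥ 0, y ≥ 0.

The region D is 0 ≤ r ≤ 3, 0 ≤ θ ≤ π/2 in polar coordinates, where x = r cos(θ), y = r sin(θ), and dA = r dr dθ.

Under the substitution, the integrand becomes 24/(r^2 + 1), so

    ∬_D (24/(x^2 + y^2 + 1)) dA = ∫_{0}^{π/2} ∫_{0}^{3} (24/(r^2 + 1)) · r dr dθ.

Inner integral (in r): ∫_{0}^{3} (24/(r^2 + 1)) · r dr = log(1000000000000).

Outer integral (in θ): ∫_{0}^{π/2} (log(1000000000000)) dθ = 6π log(10).

Therefore ∬_D (24/(x^2 + y^2 + 1)) dA = 6π log(10).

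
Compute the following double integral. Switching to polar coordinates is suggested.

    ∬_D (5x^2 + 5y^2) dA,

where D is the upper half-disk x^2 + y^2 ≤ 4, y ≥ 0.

The region D is 0 ≤ r ≤ 2, 0 ≤ θ ≤ π in polar coordinates, where x = r cos(θ), y = r sin(θ), and dA = r dr dθ.

Under the substitution, the integrand becomes 5r^2, so

    ∬_D (5x^2 + 5y^2) dA = ∫_{0}^{π} ∫_{0}^{2} (5r^2) · r dr dθ.

Inner integral (in r): ∫_{0}^{2} (5r^2) · r dr = 20.

Outer integral (in θ): ∫_{0}^{π} (20) dθ = 20π.

Therefore ∬_D (5x^2 + 5y^2) dA = 20π.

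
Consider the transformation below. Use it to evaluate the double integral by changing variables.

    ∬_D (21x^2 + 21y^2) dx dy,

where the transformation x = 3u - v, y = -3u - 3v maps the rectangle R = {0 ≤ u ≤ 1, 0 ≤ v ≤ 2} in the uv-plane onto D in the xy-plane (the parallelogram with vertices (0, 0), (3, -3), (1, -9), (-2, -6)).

Compute the Jacobian determinant of (x, y) with respect to (u, v):

    ∂(x,y)/∂(u,v) = | 3  -1 | = (3)(-3) - (-1)(-3) = -12.
                   | -3  -3 |

Its absolute value is |J| = 12 (the area scaling factor).

Substituting x = 3u - v, y = -3u - 3v into the integrand,

    21x^2 + 21y^2 → 378u^2 + 252u v + 210v^2,

so the integral becomes

    ∬_R (378u^2 + 252u v + 210v^2) · |J| du dv = ∫_0^1 ∫_0^2 (4536u^2 + 3024u v + 2520v^2) dv du.

Inner (v): 9072u^2 + 6048u + 6720.
Outer (u): 12768.

Therefore ∬_D (21x^2 + 21y^2) dx dy = 12768.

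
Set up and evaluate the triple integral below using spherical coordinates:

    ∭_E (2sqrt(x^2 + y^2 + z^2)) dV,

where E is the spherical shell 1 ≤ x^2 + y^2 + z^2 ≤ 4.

In spherical coordinates, x = ρ sin(φ) cos(θ), y = ρ sin(φ) sin(θ), z = ρ cos(φ), and dV = ρ^2 sin(φ) dρ dφ dθ.

The integrand becomes 2ρ, so

    ∭_E (2sqrt(x^2 + y^2 + z^2)) dV = ∫_{0}^{2π} ∫_{0}^{π} ∫_{1}^{2} (2ρ) · ρ^2 sin(φ) dρ dφ dθ.

Inner (ρ): 15sin(φ)/2.
Middle (φ): 15.
Outer (θ): 30π.

Therefore the triple integral equals 30π.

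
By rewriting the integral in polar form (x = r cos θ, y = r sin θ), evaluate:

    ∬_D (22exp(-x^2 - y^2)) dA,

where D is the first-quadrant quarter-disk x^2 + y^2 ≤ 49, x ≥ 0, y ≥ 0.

The region D is 0 ≤ r ≤ 7, 0 ≤ θ ≤ π/2 in polar coordinates, where x = r cos(θ), y = r sin(θ), and dA = r dr dθ.

Under the substitution, the integrand becomes 22exp(-r^2), so

    ∬_D (22exp(-x^2 - y^2)) dA = ∫_{0}^{π/2} ∫_{0}^{7} (22exp(-r^2)) · r dr dθ.

Inner integral (in r): ∫_{0}^{7} (22exp(-r^2)) · r dr = 11 - 11exp(-49).

Outer integral (in θ): ∫_{0}^{π/2} (11 - 11exp(-49)) dθ = -11π (1 - exp(49))exp(-49)/2.

Therefore ∬_D (22exp(-x^2 - y^2)) dA = -11π (1 - exp(49))exp(-49)/2.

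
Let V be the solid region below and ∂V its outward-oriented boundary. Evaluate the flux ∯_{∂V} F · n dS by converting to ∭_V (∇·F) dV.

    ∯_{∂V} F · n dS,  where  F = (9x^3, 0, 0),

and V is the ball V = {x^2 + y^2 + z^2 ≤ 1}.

By the divergence theorem,

    ∯_{∂V} F · n dS = ∭_V (∇ · F) dV.

Compute the divergence:
    ∇ · F = ∂F_x/∂x + ∂F_y/∂y + ∂F_z/∂z = 27x^2 + 0 + 0 = 27x^2.

In spherical coordinates, x = ρ sin(φ) cos(θ), y = ρ sin(φ) sin(θ), z = ρ cos(φ), dV = ρ^2 sin(φ) dρ dφ dθ, with 0 ≤ ρ ≤ 1, 0 ≤ φ ≤ π, 0 ≤ θ ≤ 2π.

The integrand, after substitution and multiplying by the volume element, becomes (27ρ^2sin(φ)^2cos(θ)^2) · ρ^2 sin(φ), so

    ∭_V (∇·F) dV = ∫_0^{2π} ∫_0^{π} ∫_0^{1} (27ρ^2sin(φ)^2cos(θ)^2) · ρ^2 sin(φ) dρ dφ dθ.

Inner (ρ from 0 to 1): 27sin(φ)^3cos(θ)^2/5.
Middle (φ from 0 to π): 36cos(θ)^2/5.
Outer (θ from 0 to 2π): 36π/5.

Therefore ∯_{∂V} F · n dS = 36π/5.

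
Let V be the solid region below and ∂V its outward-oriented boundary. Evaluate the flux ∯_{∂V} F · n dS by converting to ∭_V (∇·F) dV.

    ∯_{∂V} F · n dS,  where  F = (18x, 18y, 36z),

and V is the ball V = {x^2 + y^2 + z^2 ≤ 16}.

By the divergence theorem,

    ∯_{∂V} F · n dS = ∭_V (∇ · F) dV.

Compute the divergence:
    ∇ · F = ∂F_x/∂x + ∂F_y/∂y + ∂F_z/∂z = 18 + 18 + 36 = 72.

In spherical coordinates, x = ρ sin(φ) cos(θ), y = ρ sin(φ) sin(θ), z = ρ cos(φ), dV = ρ^2 sin(φ) dρ dφ dθ, with 0 ≤ ρ ≤ 4, 0 ≤ φ ≤ π, 0 ≤ θ ≤ 2π.

The integrand, after substitution and multiplying by the volume element, becomes (72) · ρ^2 sin(φ), so

    ∭_V (∇·F) dV = ∫_0^{2π} ∫_0^{π} ∫_0^{4} (72) · ρ^2 sin(φ) dρ dφ dθ.

Inner (ρ from 0 to 4): 1536sin(φ).
Middle (φ from 0 to π): 3072.
Outer (θ from 0 to 2π): 6144π.

Therefore ∯_{∂V} F · n dS = 6144π.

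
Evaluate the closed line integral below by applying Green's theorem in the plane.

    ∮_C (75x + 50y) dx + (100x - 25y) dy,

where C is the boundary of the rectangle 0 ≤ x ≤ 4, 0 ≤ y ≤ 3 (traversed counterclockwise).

Green's theorem converts the closed line integral into a double integral over the enclosed region D:

    ∮_C P dx + Q dy = ∬_D (∂Q/∂x - ∂P/∂y) dA.

Here P = 75x + 50y, Q = 100x - 25y, so

    ∂Q/∂x = 100,    ∂P/∂y = 50,
    ∂Q/∂x - ∂P/∂y = 50.

D is the region 0 ≤ x ≤ 4, 0 ≤ y ≤ 3. Evaluating the double integral:

    ∬_D (50) dA = ∫_0^{4} ∫_0^{3} (50) dy dx.

Inner (y from 0 to 3): 150.
Outer (x from 0 to 4): 600.

Therefore ∮_C P dx + Q dy = 600.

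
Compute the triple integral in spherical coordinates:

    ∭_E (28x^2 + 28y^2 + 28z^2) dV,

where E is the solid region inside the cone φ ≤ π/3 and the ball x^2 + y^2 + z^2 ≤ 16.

In spherical coordinates, x = ρ sin(φ) cos(θ), y = ρ sin(φ) sin(θ), z = ρ cos(φ), and dV = ρ^2 sin(φ) dρ dφ dθ.

The integrand becomes 28ρ^2, so

    ∭_E (28x^2 + 28y^2 + 28z^2) dV = ∫_{0}^{2π} ∫_{0}^{π/3} ∫_{0}^{4} (28ρ^2) · ρ^2 sin(φ) dρ dφ dθ.

Inner (ρ): 28672sin(φ)/5.
Middle (φ): 14336/5.
Outer (θ): 28672π/5.

Therefore the triple integral equals 28672π/5.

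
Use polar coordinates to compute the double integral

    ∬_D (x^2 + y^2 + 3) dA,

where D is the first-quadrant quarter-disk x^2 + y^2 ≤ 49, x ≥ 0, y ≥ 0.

The region D is 0 ≤ r ≤ 7, 0 ≤ θ ≤ π/2 in polar coordinates, where x = r cos(θ), y = r sin(θ), and dA = r dr dθ.

Under the substitution, the integrand becomes r^2 + 3, so

    ∬_D (x^2 + y^2 + 3) dA = ∫_{0}^{π/2} ∫_{0}^{7} (r^2 + 3) · r dr dθ.

Inner integral (in r): ∫_{0}^{7} (r^2 + 3) · r dr = 2695/4.

Outer integral (in θ): ∫_{0}^{π/2} (2695/4) dθ = 2695π/8.

Therefore ∬_D (x^2 + y^2 + 3) dA = 2695π/8.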